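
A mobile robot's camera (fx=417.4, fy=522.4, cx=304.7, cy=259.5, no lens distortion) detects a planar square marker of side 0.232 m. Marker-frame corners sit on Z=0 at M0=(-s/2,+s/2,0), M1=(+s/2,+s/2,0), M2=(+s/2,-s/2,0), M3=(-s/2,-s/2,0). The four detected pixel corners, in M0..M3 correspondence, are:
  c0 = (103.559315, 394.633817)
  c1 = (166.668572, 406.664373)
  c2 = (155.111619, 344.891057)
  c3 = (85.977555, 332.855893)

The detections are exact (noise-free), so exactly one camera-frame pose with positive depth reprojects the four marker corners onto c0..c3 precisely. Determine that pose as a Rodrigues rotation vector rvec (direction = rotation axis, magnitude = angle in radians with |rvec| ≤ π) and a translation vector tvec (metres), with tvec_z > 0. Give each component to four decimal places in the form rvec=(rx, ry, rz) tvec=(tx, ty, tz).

Intrinsics K: fx=417.4, fy=522.4, cx=304.7, cy=259.5
Marker side s = 0.232 m; corners in marker frame (Z=0):
  M0 = (-0.1160, +0.1160, 0)
  M1 = (+0.1160, +0.1160, 0)
  M2 = (+0.1160, -0.1160, 0)
  M3 = (-0.1160, -0.1160, 0)
Detected image corners:
  c0 = (103.559315, 394.633817) px
  c1 = (166.668572, 406.664373) px
  c2 = (155.111619, 344.891057) px
  c3 = (85.977555, 332.855893) px
Planar DLT: solve 8×8 A·h = b for H (H[2,2]=1):
  H  [+274.21463 +115.36511 +127.87071]
  H  [+22.43419 +417.98136 +371.17578]
  H  [-0.07959 +0.41028 +1.00000]
B = K⁻¹H; ‖b₁‖=0.724192, ‖b₂‖=0.724192; λ = 2/(‖b₁‖+‖b₂‖) = 1.380850, sign → tz>0 ⇒ λ=+1.380850
r₁ = λ·B[:,0] = (+0.98739,+0.11390,-0.10991); r₂ = λ·B[:,1] = (-0.03192,+0.82342,+0.56654)
r₃ = r₁×r₂ = (+0.15503,-0.55589,+0.81667); SVD([r₁ r₂ r₃]) → R = UVᵀ:
  R  [+0.98739 -0.03192 +0.15503]
  R  [+0.11390 +0.82342 -0.55589]
  R  [-0.10991 +0.56654 +0.81667]
t = (-0.58499, +0.29519, +1.38085) m
tr R = 2.627481; θ = arccos((tr R − 1)/2) = 0.620237 rad = 35.537°
axis k = ((R−Rᵀ)₃₂, (R−Rᵀ)₁₃, (R−Rᵀ)₂₁) / (2 sinθ) = (+0.965568, +0.227911, +0.125437)
rvec = θ·k = (+0.598881, +0.141359, +0.077801)

rvec=(0.5989, 0.1414, 0.0778) tvec=(-0.5850, 0.2952, 1.3808)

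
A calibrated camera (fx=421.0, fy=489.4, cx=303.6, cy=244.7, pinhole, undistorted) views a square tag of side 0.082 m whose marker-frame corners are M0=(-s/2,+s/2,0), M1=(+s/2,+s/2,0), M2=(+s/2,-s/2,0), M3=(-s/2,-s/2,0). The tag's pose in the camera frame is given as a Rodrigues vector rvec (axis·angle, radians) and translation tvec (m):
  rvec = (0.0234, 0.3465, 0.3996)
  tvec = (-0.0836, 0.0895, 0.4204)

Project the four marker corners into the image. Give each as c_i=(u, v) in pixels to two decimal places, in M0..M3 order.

c0=(174.19, 369.44) c1=(238.34, 415.19) c2=(269.43, 326.60) c3=(202.25, 285.57)

Intrinsics K: fx=421.0, fy=489.4, cx=303.6, cy=244.7
Marker side s = 0.082 m; corners in marker frame (Z=0):
  M0 = (-0.0410, +0.0410, 0)
  M1 = (+0.0410, +0.0410, 0)
  M2 = (+0.0410, -0.0410, 0)
  M3 = (-0.0410, -0.0410, 0)
rvec = (0.0234, 0.3465, 0.3996), |rvec| = θ = 0.52942 rad = 30.334°
Rodrigues: sinθ=0.50504, 1−cosθ=0.13690; R = I + sinθ·[k]× + (1−cosθ)·[k]×²:
    [+0.86337 -0.37723 +0.33511]
    [+0.38515 +0.92174 +0.04531]
    [-0.32597 +0.08995 +0.94109]
t = (-0.0836, 0.0895, 0.4204) m
M0: Pc = R·M0+t = (-0.13446, +0.11150, +0.43745); u = 421.0·(-0.13446)/0.43745 + 303.6 = 174.1928, v = 489.4·(+0.11150)/0.43745 + 244.7 = 369.4406
M1: Pc = R·M1+t = (-0.06367, +0.14308, +0.41072); u = 421.0·(-0.06367)/0.41072 + 303.6 = 238.3384, v = 489.4·(+0.14308)/0.41072 + 244.7 = 415.1911
M2: Pc = R·M2+t = (-0.03274, +0.06750, +0.40335); u = 421.0·(-0.03274)/0.40335 + 303.6 = 269.4318, v = 489.4·(+0.06750)/0.40335 + 244.7 = 326.6008
M3: Pc = R·M3+t = (-0.10353, +0.03592, +0.43008); u = 421.0·(-0.10353)/0.43008 + 303.6 = 202.2536, v = 489.4·(+0.03592)/0.43008 + 244.7 = 285.5717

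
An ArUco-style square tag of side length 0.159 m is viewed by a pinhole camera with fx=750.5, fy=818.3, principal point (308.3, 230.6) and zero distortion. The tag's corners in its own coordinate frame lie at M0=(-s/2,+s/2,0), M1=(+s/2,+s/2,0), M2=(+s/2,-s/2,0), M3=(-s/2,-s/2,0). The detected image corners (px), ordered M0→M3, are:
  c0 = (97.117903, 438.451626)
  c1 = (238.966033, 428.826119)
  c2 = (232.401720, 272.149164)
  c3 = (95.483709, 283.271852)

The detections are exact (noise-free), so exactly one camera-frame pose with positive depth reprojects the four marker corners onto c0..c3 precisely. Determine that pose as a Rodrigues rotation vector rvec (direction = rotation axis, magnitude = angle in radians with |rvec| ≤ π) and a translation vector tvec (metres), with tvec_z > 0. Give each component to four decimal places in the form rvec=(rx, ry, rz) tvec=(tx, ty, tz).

Intrinsics K: fx=750.5, fy=818.3, cx=308.3, cy=230.6
Marker side s = 0.159 m; corners in marker frame (Z=0):
  M0 = (-0.0795, +0.0795, 0)
  M1 = (+0.0795, +0.0795, 0)
  M2 = (+0.0795, -0.0795, 0)
  M3 = (-0.0795, -0.0795, 0)
Detected image corners:
  c0 = (97.117903, 438.451626) px
  c1 = (238.966033, 428.826119) px
  c2 = (232.401720, 272.149164) px
  c3 = (95.483709, 283.271852) px
Planar DLT: solve 8×8 A·h = b for H (H[2,2]=1):
  H  [+863.89525 -10.87119 +165.54068]
  H  [-92.01882 +902.31533 +354.34048]
  H  [-0.07504 -0.22025 +1.00000]
B = K⁻¹H; ‖b₁‖=1.187814, ‖b₂‖=1.187814; λ = 2/(‖b₁‖+‖b₂‖) = 0.841883, sign → tz>0 ⇒ λ=+0.841883
r₁ = λ·B[:,0] = (+0.99504,-0.07687,-0.06318); r₂ = λ·B[:,1] = (+0.06398,+0.98057,-0.18543)
r₃ = r₁×r₂ = (+0.07620,+0.18046,+0.98063); SVD([r₁ r₂ r₃]) → R = UVᵀ:
  R  [+0.99504 +0.06398 +0.07620]
  R  [-0.07687 +0.98057 +0.18046]
  R  [-0.06318 -0.18543 +0.98063]
t = (-0.16014, +0.12731, +0.84188) m
tr R = 2.956236; θ = arccos((tr R − 1)/2) = 0.209581 rad = 12.008°
axis k = ((R−Rᵀ)₃₂, (R−Rᵀ)₁₃, (R−Rᵀ)₂₁) / (2 sinθ) = (-0.879333, +0.334964, -0.338486)
rvec = θ·k = (-0.184292, +0.070202, -0.070940)

rvec=(-0.1843, 0.0702, -0.0709) tvec=(-0.1601, 0.1273, 0.8419)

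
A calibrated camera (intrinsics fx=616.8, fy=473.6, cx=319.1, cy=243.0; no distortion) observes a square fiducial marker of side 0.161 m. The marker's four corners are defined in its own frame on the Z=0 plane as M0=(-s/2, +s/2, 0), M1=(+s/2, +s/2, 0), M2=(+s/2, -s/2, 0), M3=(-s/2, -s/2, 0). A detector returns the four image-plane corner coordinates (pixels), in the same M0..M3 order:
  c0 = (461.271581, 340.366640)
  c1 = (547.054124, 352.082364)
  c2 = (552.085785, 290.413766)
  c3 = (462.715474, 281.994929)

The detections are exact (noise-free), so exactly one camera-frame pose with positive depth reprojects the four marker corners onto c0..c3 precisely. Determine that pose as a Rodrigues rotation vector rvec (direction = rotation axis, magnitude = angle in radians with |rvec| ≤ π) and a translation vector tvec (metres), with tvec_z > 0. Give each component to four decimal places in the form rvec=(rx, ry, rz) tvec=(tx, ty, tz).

rvec=(0.2898, 0.4706, 0.0201) tvec=(0.3498, 0.1810, 1.1642)

Intrinsics K: fx=616.8, fy=473.6, cx=319.1, cy=243.0
Marker side s = 0.161 m; corners in marker frame (Z=0):
  M0 = (-0.0805, +0.0805, 0)
  M1 = (+0.0805, +0.0805, 0)
  M2 = (+0.0805, -0.0805, 0)
  M3 = (-0.0805, -0.0805, 0)
Detected image corners:
  c0 = (461.271581, 340.366640) px
  c1 = (547.054124, 352.082364) px
  c2 = (552.085785, 290.413766) px
  c3 = (462.715474, 281.994929) px
Planar DLT: solve 8×8 A·h = b for H (H[2,2]=1):
  H  [+350.78543 +101.79693 +504.40568]
  H  [-57.90564 +448.48402 +316.64048]
  H  [-0.38149 +0.24035 +1.00000]
B = K⁻¹H; ‖b₁‖=0.858963, ‖b₂‖=0.858963; λ = 2/(‖b₁‖+‖b₂‖) = 1.164195, sign → tz>0 ⇒ λ=+1.164195
r₁ = λ·B[:,0] = (+0.89187,+0.08554,-0.44413); r₂ = λ·B[:,1] = (+0.04738,+0.95888,+0.27982)
r₃ = r₁×r₂ = (+0.44981,-0.27060,+0.85115); SVD([r₁ r₂ r₃]) → R = UVᵀ:
  R  [+0.89187 +0.04738 +0.44981]
  R  [+0.08554 +0.95888 -0.27060]
  R  [-0.44413 +0.27982 +0.85115]
t = (+0.34976, +0.18102, +1.16419) m
tr R = 2.701900; θ = arccos((tr R − 1)/2) = 0.553005 rad = 31.685°
axis k = ((R−Rᵀ)₃₂, (R−Rᵀ)₁₃, (R−Rᵀ)₂₁) / (2 sinθ) = (+0.523959, +0.850968, +0.036326)
rvec = θ·k = (+0.289752, +0.470590, +0.020088)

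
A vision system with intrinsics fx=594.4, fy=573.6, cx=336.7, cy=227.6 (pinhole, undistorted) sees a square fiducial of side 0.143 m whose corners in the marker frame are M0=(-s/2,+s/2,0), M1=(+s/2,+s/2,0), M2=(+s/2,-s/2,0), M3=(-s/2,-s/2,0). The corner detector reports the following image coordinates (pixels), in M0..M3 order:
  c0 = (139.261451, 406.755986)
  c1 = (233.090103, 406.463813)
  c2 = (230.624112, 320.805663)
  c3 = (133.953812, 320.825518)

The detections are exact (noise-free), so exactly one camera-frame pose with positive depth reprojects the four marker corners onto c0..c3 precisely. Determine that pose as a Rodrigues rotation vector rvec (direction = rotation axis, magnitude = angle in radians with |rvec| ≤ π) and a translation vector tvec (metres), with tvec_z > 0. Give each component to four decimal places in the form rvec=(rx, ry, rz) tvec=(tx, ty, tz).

Intrinsics K: fx=594.4, fy=573.6, cx=336.7, cy=227.6
Marker side s = 0.143 m; corners in marker frame (Z=0):
  M0 = (-0.0715, +0.0715, 0)
  M1 = (+0.0715, +0.0715, 0)
  M2 = (+0.0715, -0.0715, 0)
  M3 = (-0.0715, -0.0715, 0)
Detected image corners:
  c0 = (139.261451, 406.755986) px
  c1 = (233.090103, 406.463813) px
  c2 = (230.624112, 320.805663) px
  c3 = (133.953812, 320.825518) px
Planar DLT: solve 8×8 A·h = b for H (H[2,2]=1):
  H  [+670.09157 +65.43072 +184.33810]
  H  [+7.10533 +675.50412 +364.34968]
  H  [+0.02257 +0.20771 +1.00000]
B = K⁻¹H; ‖b₁‖=1.114788, ‖b₂‖=1.114788; λ = 2/(‖b₁‖+‖b₂‖) = 0.897032, sign → tz>0 ⇒ λ=+0.897032
r₁ = λ·B[:,0] = (+0.99979,+0.00308,+0.02025); r₂ = λ·B[:,1] = (-0.00680,+0.98247,+0.18632)
r₃ = r₁×r₂ = (-0.01932,-0.18642,+0.98228); SVD([r₁ r₂ r₃]) → R = UVᵀ:
  R  [+0.99979 -0.00680 -0.01932]
  R  [+0.00308 +0.98247 -0.18642]
  R  [+0.02025 +0.18632 +0.98228]
t = (-0.22994, +0.21386, +0.89703) m
tr R = 2.964537; θ = arccos((tr R − 1)/2) = 0.188597 rad = 10.806°
axis k = ((R−Rᵀ)₃₂, (R−Rᵀ)₁₃, (R−Rᵀ)₂₁) / (2 sinθ) = (+0.994067, -0.105533, +0.026333)
rvec = θ·k = (+0.187478, -0.019903, +0.004966)

rvec=(0.1875, -0.0199, 0.0050) tvec=(-0.2299, 0.2139, 0.8970)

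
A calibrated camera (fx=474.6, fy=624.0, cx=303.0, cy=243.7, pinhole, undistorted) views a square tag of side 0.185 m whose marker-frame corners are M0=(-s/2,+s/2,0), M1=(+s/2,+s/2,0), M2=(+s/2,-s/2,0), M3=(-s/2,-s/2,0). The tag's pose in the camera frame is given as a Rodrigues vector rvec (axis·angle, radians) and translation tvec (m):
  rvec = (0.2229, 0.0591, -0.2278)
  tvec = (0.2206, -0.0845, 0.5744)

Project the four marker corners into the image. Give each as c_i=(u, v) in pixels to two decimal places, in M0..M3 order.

Intrinsics K: fx=474.6, fy=624.0, cx=303.0, cy=243.7
Marker side s = 0.185 m; corners in marker frame (Z=0):
  M0 = (-0.0925, +0.0925, 0)
  M1 = (+0.0925, +0.0925, 0)
  M2 = (+0.0925, -0.0925, 0)
  M3 = (-0.0925, -0.0925, 0)
rvec = (0.2229, 0.0591, -0.2278), |rvec| = θ = 0.32415 rad = 18.572°
Rodrigues: sinθ=0.31850, 1−cosθ=0.05208; R = I + sinθ·[k]× + (1−cosθ)·[k]×²:
    [+0.97255 +0.23036 +0.03290]
    [-0.21730 +0.94965 -0.22569]
    [-0.08324 +0.21234 +0.97364]
t = (0.2206, -0.0845, 0.5744) m
M0: Pc = R·M0+t = (+0.15195, +0.02344, +0.60174); u = 474.6·(+0.15195)/0.60174 + 303.0 = 422.8428, v = 624.0·(+0.02344)/0.60174 + 243.7 = 268.0107
M1: Pc = R·M1+t = (+0.33187, -0.01676, +0.58634); u = 474.6·(+0.33187)/0.58634 + 303.0 = 571.6231, v = 624.0·(-0.01676)/0.58634 + 243.7 = 225.8663
M2: Pc = R·M2+t = (+0.28925, -0.19244, +0.54706); u = 474.6·(+0.28925)/0.54706 + 303.0 = 553.9405, v = 624.0·(-0.19244)/0.54706 + 243.7 = 24.1902
M3: Pc = R·M3+t = (+0.10933, -0.15224, +0.56246); u = 474.6·(+0.10933)/0.56246 + 303.0 = 395.2530, v = 624.0·(-0.15224)/0.56246 + 243.7 = 74.7995

c0=(422.84, 268.01) c1=(571.62, 225.87) c2=(553.94, 24.19) c3=(395.25, 74.80)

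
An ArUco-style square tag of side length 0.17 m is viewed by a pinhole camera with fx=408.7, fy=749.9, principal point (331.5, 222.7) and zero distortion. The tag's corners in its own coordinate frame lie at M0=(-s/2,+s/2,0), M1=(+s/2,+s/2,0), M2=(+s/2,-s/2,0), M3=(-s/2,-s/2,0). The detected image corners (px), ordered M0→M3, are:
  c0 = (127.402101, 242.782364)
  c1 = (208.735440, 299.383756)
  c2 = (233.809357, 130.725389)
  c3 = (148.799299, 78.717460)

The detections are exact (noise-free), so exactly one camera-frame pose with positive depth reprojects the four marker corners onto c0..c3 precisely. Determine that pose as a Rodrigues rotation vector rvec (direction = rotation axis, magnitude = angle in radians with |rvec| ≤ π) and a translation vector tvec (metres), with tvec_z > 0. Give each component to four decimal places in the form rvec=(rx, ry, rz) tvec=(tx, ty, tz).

Intrinsics K: fx=408.7, fy=749.9, cx=331.5, cy=222.7
Marker side s = 0.17 m; corners in marker frame (Z=0):
  M0 = (-0.0850, +0.0850, 0)
  M1 = (+0.0850, +0.0850, 0)
  M2 = (+0.0850, -0.0850, 0)
  M3 = (-0.0850, -0.0850, 0)
Detected image corners:
  c0 = (127.402101, 242.782364) px
  c1 = (208.735440, 299.383756) px
  c2 = (233.809357, 130.725389) px
  c3 = (148.799299, 78.717460) px
Planar DLT: solve 8×8 A·h = b for H (H[2,2]=1):
  H  [+448.34123 -101.12298 +178.69118]
  H  [+277.07990 +1015.30226 +188.77008]
  H  [-0.22663 +0.19672 +1.00000]
B = K⁻¹H; ‖b₁‖=1.372097, ‖b₂‖=1.372097; λ = 2/(‖b₁‖+‖b₂‖) = 0.728812, sign → tz>0 ⇒ λ=+0.728812
r₁ = λ·B[:,0] = (+0.93348,+0.31834,-0.16517); r₂ = λ·B[:,1] = (-0.29662,+0.94417,+0.14337)
r₃ = r₁×r₂ = (+0.20159,-0.08484,+0.97579); SVD([r₁ r₂ r₃]) → R = UVᵀ:
  R  [+0.93348 -0.29662 +0.20159]
  R  [+0.31834 +0.94417 -0.08484]
  R  [-0.16517 +0.14337 +0.97579]
t = (-0.27250, -0.03298, +0.72881) m
tr R = 2.853436; θ = arccos((tr R − 1)/2) = 0.385215 rad = 22.071°
axis k = ((R−Rᵀ)₃₂, (R−Rᵀ)₁₃, (R−Rᵀ)₂₁) / (2 sinθ) = (+0.303674, +0.488038, +0.818291)
rvec = θ·k = (+0.116980, +0.187999, +0.315218)

rvec=(0.1170, 0.1880, 0.3152) tvec=(-0.2725, -0.0330, 0.7288)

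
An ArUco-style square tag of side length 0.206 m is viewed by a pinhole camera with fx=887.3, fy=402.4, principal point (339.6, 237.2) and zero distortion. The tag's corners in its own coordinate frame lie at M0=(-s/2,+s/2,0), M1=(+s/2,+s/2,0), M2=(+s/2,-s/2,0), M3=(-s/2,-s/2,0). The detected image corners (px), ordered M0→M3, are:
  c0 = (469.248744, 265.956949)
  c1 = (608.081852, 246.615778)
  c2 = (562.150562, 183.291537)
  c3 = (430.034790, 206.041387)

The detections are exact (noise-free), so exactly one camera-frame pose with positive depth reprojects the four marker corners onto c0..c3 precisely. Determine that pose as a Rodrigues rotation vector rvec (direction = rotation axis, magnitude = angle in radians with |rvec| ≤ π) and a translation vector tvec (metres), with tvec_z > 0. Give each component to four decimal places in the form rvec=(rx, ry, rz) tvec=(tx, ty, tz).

Intrinsics K: fx=887.3, fy=402.4, cx=339.6, cy=237.2
Marker side s = 0.206 m; corners in marker frame (Z=0):
  M0 = (-0.1030, +0.1030, 0)
  M1 = (+0.1030, +0.1030, 0)
  M2 = (+0.1030, -0.1030, 0)
  M3 = (-0.1030, -0.1030, 0)
Detected image corners:
  c0 = (469.248744, 265.956949) px
  c1 = (608.081852, 246.615778) px
  c2 = (562.150562, 183.291537) px
  c3 = (430.034790, 206.041387) px
Planar DLT: solve 8×8 A·h = b for H (H[2,2]=1):
  H  [+493.52862 +133.09736 +514.85958]
  H  [-173.70150 +267.02725 +225.37175]
  H  [-0.31675 -0.14116 +1.00000]
B = K⁻¹H; ‖b₁‖=0.786930, ‖b₂‖=0.786930; λ = 2/(‖b₁‖+‖b₂‖) = 1.270761, sign → tz>0 ⇒ λ=+1.270761
r₁ = λ·B[:,0] = (+0.86087,-0.31128,-0.40251); r₂ = λ·B[:,1] = (+0.25927,+0.94900,-0.17938)
r₃ = r₁×r₂ = (+0.43782,+0.05007,+0.89767); SVD([r₁ r₂ r₃]) → R = UVᵀ:
  R  [+0.86087 +0.25927 +0.43782]
  R  [-0.31128 +0.94900 +0.05007]
  R  [-0.40251 -0.17938 +0.89767]
t = (+0.25100, -0.03735, +1.27076) m
tr R = 2.707536; θ = arccos((tr R − 1)/2) = 0.547616 rad = 31.376°
axis k = ((R−Rᵀ)₃₂, (R−Rᵀ)₁₃, (R−Rᵀ)₂₁) / (2 sinθ) = (-0.220346, +0.806990, -0.547919)
rvec = θ·k = (-0.120665, +0.441921, -0.300049)

rvec=(-0.1207, 0.4419, -0.3000) tvec=(0.2510, -0.0374, 1.2708)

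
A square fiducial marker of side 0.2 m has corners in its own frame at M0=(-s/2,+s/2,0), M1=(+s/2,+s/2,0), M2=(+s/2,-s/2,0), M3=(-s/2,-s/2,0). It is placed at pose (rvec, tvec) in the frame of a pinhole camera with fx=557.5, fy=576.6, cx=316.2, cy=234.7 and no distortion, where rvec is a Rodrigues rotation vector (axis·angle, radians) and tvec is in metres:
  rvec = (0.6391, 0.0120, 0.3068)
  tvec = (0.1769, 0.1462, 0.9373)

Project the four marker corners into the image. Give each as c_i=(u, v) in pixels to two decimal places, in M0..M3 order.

c0=(346.46, 347.68) c1=(451.94, 378.58) c2=(504.93, 298.97) c3=(386.18, 262.37)

Intrinsics K: fx=557.5, fy=576.6, cx=316.2, cy=234.7
Marker side s = 0.2 m; corners in marker frame (Z=0):
  M0 = (-0.1000, +0.1000, 0)
  M1 = (+0.1000, +0.1000, 0)
  M2 = (+0.1000, -0.1000, 0)
  M3 = (-0.1000, -0.1000, 0)
rvec = (0.6391, 0.0120, 0.3068), |rvec| = θ = 0.70903 rad = 40.624°
Rodrigues: sinθ=0.65110, 1−cosθ=0.24100; R = I + sinθ·[k]× + (1−cosθ)·[k]×²:
    [+0.95481 -0.27806 +0.10502]
    [+0.28541 +0.75906 -0.58512]
    [+0.08298 +0.58865 +0.80412]
t = (0.1769, 0.1462, 0.9373) m
M0: Pc = R·M0+t = (+0.05361, +0.19357, +0.98787); u = 557.5·(+0.05361)/0.98787 + 316.2 = 346.4568, v = 576.6·(+0.19357)/0.98787 + 234.7 = 347.6807
M1: Pc = R·M1+t = (+0.24458, +0.25065, +1.00446); u = 557.5·(+0.24458)/1.00446 + 316.2 = 451.9448, v = 576.6·(+0.25065)/1.00446 + 234.7 = 378.5812
M2: Pc = R·M2+t = (+0.30019, +0.09883, +0.88673); u = 557.5·(+0.30019)/0.88673 + 316.2 = 504.9308, v = 576.6·(+0.09883)/0.88673 + 234.7 = 298.9673
M3: Pc = R·M3+t = (+0.10922, +0.04175, +0.87014); u = 557.5·(+0.10922)/0.87014 + 316.2 = 386.1808, v = 576.6·(+0.04175)/0.87014 + 234.7 = 262.3675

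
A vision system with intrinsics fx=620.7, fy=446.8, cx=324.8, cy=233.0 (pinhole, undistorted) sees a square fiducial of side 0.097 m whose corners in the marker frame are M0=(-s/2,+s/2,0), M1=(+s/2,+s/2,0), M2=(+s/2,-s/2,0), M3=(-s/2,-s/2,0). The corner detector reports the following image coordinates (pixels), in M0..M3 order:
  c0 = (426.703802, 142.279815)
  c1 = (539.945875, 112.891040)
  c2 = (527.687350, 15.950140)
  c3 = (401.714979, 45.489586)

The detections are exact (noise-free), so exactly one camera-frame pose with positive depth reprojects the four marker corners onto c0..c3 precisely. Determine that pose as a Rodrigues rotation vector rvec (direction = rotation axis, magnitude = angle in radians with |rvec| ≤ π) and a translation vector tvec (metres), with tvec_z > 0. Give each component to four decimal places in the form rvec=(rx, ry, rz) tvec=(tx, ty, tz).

rvec=(0.4666, -0.2232, -0.3224) tvec=(0.1093, -0.1529, 0.4505)

Intrinsics K: fx=620.7, fy=446.8, cx=324.8, cy=233.0
Marker side s = 0.097 m; corners in marker frame (Z=0):
  M0 = (-0.0485, +0.0485, 0)
  M1 = (+0.0485, +0.0485, 0)
  M2 = (+0.0485, -0.0485, 0)
  M3 = (-0.0485, -0.0485, 0)
Detected image corners:
  c0 = (426.703802, 142.279815) px
  c1 = (539.945875, 112.891040) px
  c2 = (527.687350, 15.950140) px
  c3 = (401.714979, 45.489586) px
Planar DLT: solve 8×8 A·h = b for H (H[2,2]=1):
  H  [+1373.51703 +688.75673 +475.36709]
  H  [-279.70274 +1081.73776 +81.40239]
  H  [+0.30336 +1.05003 +1.00000]
B = K⁻¹H; ‖b₁‖=2.219546, ‖b₂‖=2.219546; λ = 2/(‖b₁‖+‖b₂‖) = 0.450543, sign → tz>0 ⇒ λ=+0.450543
r₁ = λ·B[:,0] = (+0.92546,-0.35332,+0.13667); r₂ = λ·B[:,1] = (+0.25239,+0.84409,+0.47308)
r₃ = r₁×r₂ = (-0.28252,-0.40332,+0.87035); SVD([r₁ r₂ r₃]) → R = UVᵀ:
  R  [+0.92546 +0.25239 -0.28252]
  R  [-0.35332 +0.84409 -0.40332]
  R  [+0.13667 +0.47308 +0.87035]
t = (+0.10929, -0.15287, +0.45054) m
tr R = 2.639912; θ = arccos((tr R − 1)/2) = 0.609463 rad = 34.920°
axis k = ((R−Rᵀ)₃₂, (R−Rᵀ)₁₃, (R−Rᵀ)₂₁) / (2 sinθ) = (+0.765518, -0.366152, -0.529070)
rvec = θ·k = (+0.466554, -0.223156, -0.322449)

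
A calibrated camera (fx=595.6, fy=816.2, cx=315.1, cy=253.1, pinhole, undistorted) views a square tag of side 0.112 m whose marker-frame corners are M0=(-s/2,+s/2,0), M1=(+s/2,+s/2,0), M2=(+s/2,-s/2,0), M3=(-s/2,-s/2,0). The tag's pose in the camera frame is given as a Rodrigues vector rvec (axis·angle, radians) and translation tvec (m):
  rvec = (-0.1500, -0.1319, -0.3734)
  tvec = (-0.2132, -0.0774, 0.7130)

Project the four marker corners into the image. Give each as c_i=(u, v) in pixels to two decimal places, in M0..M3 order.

c0=(106.71, 245.94) c1=(197.89, 201.03) c2=(166.01, 86.52) c3=(75.79, 127.77)

Intrinsics K: fx=595.6, fy=816.2, cx=315.1, cy=253.1
Marker side s = 0.112 m; corners in marker frame (Z=0):
  M0 = (-0.0560, +0.0560, 0)
  M1 = (+0.0560, +0.0560, 0)
  M2 = (+0.0560, -0.0560, 0)
  M3 = (-0.0560, -0.0560, 0)
rvec = (-0.1500, -0.1319, -0.3734), |rvec| = θ = 0.42347 rad = 24.263°
Rodrigues: sinθ=0.41092, 1−cosθ=0.08833; R = I + sinθ·[k]× + (1−cosθ)·[k]×²:
    [+0.92275 +0.37209 -0.10040]
    [-0.35259 +0.92024 +0.16982]
    [+0.15558 -0.12130 +0.98035]
t = (-0.2132, -0.0774, 0.7130) m
M0: Pc = R·M0+t = (-0.24404, -0.00612, +0.69749); u = 595.6·(-0.24404)/0.69749 + 315.1 = 106.7133, v = 816.2·(-0.00612)/0.69749 + 253.1 = 245.9369
M1: Pc = R·M1+t = (-0.14069, -0.04561, +0.71492); u = 595.6·(-0.14069)/0.71492 + 315.1 = 197.8919, v = 816.2·(-0.04561)/0.71492 + 253.1 = 201.0264
M2: Pc = R·M2+t = (-0.18236, -0.14868, +0.72851); u = 595.6·(-0.18236)/0.72851 + 315.1 = 166.0068, v = 816.2·(-0.14868)/0.72851 + 253.1 = 86.5240
M3: Pc = R·M3+t = (-0.28571, -0.10919, +0.71108); u = 595.6·(-0.28571)/0.71108 + 315.1 = 75.7888, v = 816.2·(-0.10919)/0.71108 + 253.1 = 127.7705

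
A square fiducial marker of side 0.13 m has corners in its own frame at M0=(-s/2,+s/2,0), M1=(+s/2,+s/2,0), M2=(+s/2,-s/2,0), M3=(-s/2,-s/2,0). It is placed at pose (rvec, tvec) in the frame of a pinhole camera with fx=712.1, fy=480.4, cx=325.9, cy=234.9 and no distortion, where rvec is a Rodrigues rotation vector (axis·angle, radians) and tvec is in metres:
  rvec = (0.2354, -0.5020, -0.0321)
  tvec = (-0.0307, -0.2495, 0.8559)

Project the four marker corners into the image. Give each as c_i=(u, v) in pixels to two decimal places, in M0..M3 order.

Intrinsics K: fx=712.1, fy=480.4, cx=325.9, cy=234.9
Marker side s = 0.13 m; corners in marker frame (Z=0):
  M0 = (-0.0650, +0.0650, 0)
  M1 = (+0.0650, +0.0650, 0)
  M2 = (+0.0650, -0.0650, 0)
  M3 = (-0.0650, -0.0650, 0)
rvec = (0.2354, -0.5020, -0.0321), |rvec| = θ = 0.55538 rad = 31.821°
Rodrigues: sinθ=0.52727, 1−cosθ=0.15030; R = I + sinθ·[k]× + (1−cosθ)·[k]×²:
    [+0.87670 -0.02711 -0.48027]
    [-0.08806 +0.97250 -0.21563]
    [+0.47291 +0.23134 +0.85020]
t = (-0.0307, -0.2495, 0.8559) m
M0: Pc = R·M0+t = (-0.08945, -0.18056, +0.84020); u = 712.1·(-0.08945)/0.84020 + 325.9 = 250.0898, v = 480.4·(-0.18056)/0.84020 + 234.9 = 131.6589
M1: Pc = R·M1+t = (+0.02452, -0.19201, +0.90168); u = 712.1·(+0.02452)/0.90168 + 325.9 = 345.2676, v = 480.4·(-0.19201)/0.90168 + 234.9 = 132.5990
M2: Pc = R·M2+t = (+0.02805, -0.31844, +0.87160); u = 712.1·(+0.02805)/0.87160 + 325.9 = 348.8149, v = 480.4·(-0.31844)/0.87160 + 234.9 = 59.3880
M3: Pc = R·M3+t = (-0.08592, -0.30699, +0.81012); u = 712.1·(-0.08592)/0.81012 + 325.9 = 250.3730, v = 480.4·(-0.30699)/0.81012 + 234.9 = 52.8572

c0=(250.09, 131.66) c1=(345.27, 132.60) c2=(348.81, 59.39) c3=(250.37, 52.86)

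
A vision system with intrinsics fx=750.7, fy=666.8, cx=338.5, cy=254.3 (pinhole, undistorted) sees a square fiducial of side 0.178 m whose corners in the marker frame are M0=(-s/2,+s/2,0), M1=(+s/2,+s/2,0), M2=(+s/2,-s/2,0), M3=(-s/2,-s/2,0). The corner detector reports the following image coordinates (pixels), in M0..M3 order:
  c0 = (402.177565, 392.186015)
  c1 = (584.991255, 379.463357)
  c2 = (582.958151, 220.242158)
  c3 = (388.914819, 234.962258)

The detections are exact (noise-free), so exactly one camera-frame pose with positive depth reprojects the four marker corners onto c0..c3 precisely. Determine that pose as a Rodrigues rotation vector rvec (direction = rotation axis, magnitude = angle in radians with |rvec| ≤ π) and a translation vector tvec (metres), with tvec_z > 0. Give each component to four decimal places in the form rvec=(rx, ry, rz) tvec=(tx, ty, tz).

rvec=(0.2429, 0.0193, -0.0877) tvec=(0.1431, 0.0585, 0.7112)

Intrinsics K: fx=750.7, fy=666.8, cx=338.5, cy=254.3
Marker side s = 0.178 m; corners in marker frame (Z=0):
  M0 = (-0.0890, +0.0890, 0)
  M1 = (+0.0890, +0.0890, 0)
  M2 = (+0.0890, -0.0890, 0)
  M3 = (-0.0890, -0.0890, 0)
Detected image corners:
  c0 = (402.177565, 392.186015) px
  c1 = (584.991255, 379.463357) px
  c2 = (582.958151, 220.242158) px
  c3 = (388.914819, 234.962258) px
Planar DLT: solve 8×8 A·h = b for H (H[2,2]=1):
  H  [+1037.19962 +207.88981 +489.52497]
  H  [-89.72071 +992.08004 +309.10823]
  H  [-0.04174 +0.33650 +1.00000]
B = K⁻¹H; ‖b₁‖=1.406100, ‖b₂‖=1.406100; λ = 2/(‖b₁‖+‖b₂‖) = 0.711187, sign → tz>0 ⇒ λ=+0.711187
r₁ = λ·B[:,0] = (+0.99599,-0.08437,-0.02969); r₂ = λ·B[:,1] = (+0.08904,+0.96685,+0.23932)
r₃ = r₁×r₂ = (+0.00851,-0.24100,+0.97049); SVD([r₁ r₂ r₃]) → R = UVᵀ:
  R  [+0.99599 +0.08904 +0.00851]
  R  [-0.08437 +0.96685 -0.24100]
  R  [-0.02969 +0.23932 +0.97049]
t = (+0.14308, +0.05846, +0.71119) m
tr R = 2.933330; θ = arccos((tr R − 1)/2) = 0.258929 rad = 14.836°
axis k = ((R−Rᵀ)₃₂, (R−Rᵀ)₁₃, (R−Rᵀ)₂₁) / (2 sinθ) = (+0.937959, +0.074586, -0.338628)
rvec = θ·k = (+0.242864, +0.019312, -0.087681)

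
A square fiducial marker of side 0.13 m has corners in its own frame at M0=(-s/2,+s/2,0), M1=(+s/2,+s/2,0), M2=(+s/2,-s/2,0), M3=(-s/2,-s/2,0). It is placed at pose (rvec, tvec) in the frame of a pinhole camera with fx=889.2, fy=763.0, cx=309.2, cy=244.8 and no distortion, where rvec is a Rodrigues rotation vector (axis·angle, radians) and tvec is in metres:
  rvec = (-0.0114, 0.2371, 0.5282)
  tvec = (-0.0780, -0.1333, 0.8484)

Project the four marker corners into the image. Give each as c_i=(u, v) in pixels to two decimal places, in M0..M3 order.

c0=(139.92, 148.39) c1=(249.57, 203.99) c2=(318.77, 100.43) c3=(205.92, 47.96)

Intrinsics K: fx=889.2, fy=763.0, cx=309.2, cy=244.8
Marker side s = 0.13 m; corners in marker frame (Z=0):
  M0 = (-0.0650, +0.0650, 0)
  M1 = (+0.0650, +0.0650, 0)
  M2 = (+0.0650, -0.0650, 0)
  M3 = (-0.0650, -0.0650, 0)
rvec = (-0.0114, 0.2371, 0.5282), |rvec| = θ = 0.57909 rad = 33.179°
Rodrigues: sinθ=0.54726, 1−cosθ=0.16304; R = I + sinθ·[k]× + (1−cosθ)·[k]×²:
    [+0.83703 -0.50048 +0.22114]
    [+0.49786 +0.86429 +0.07166]
    [-0.22700 +0.05011 +0.97261]
t = (-0.0780, -0.1333, 0.8484) m
M0: Pc = R·M0+t = (-0.16494, -0.10948, +0.86641); u = 889.2·(-0.16494)/0.86641 + 309.2 = 139.9238, v = 763.0·(-0.10948)/0.86641 + 244.8 = 148.3859
M1: Pc = R·M1+t = (-0.05612, -0.04476, +0.83690); u = 889.2·(-0.05612)/0.83690 + 309.2 = 249.5680, v = 763.0·(-0.04476)/0.83690 + 244.8 = 203.9923
M2: Pc = R·M2+t = (+0.00894, -0.15712, +0.83039); u = 889.2·(+0.00894)/0.83039 + 309.2 = 318.7712, v = 763.0·(-0.15712)/0.83039 + 244.8 = 100.4320
M3: Pc = R·M3+t = (-0.09988, -0.22184, +0.85990); u = 889.2·(-0.09988)/0.85990 + 309.2 = 205.9213, v = 763.0·(-0.22184)/0.85990 + 244.8 = 47.9582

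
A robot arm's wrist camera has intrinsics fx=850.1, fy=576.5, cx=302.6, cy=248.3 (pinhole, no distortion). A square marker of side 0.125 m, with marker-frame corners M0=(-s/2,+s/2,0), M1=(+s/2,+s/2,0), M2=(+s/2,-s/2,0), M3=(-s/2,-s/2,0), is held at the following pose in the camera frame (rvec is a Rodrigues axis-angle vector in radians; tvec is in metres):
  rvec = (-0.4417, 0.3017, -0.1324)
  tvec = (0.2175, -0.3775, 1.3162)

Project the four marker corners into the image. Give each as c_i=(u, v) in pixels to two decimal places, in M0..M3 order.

c0=(408.21, 111.54) c1=(489.97, 97.27) c2=(477.35, 54.86) c3=(399.19, 69.56)

Intrinsics K: fx=850.1, fy=576.5, cx=302.6, cy=248.3
Marker side s = 0.125 m; corners in marker frame (Z=0):
  M0 = (-0.0625, +0.0625, 0)
  M1 = (+0.0625, +0.0625, 0)
  M2 = (+0.0625, -0.0625, 0)
  M3 = (-0.0625, -0.0625, 0)
rvec = (-0.4417, 0.3017, -0.1324), |rvec| = θ = 0.55105 rad = 31.573°
Rodrigues: sinθ=0.52358, 1−cosθ=0.14802; R = I + sinθ·[k]× + (1−cosθ)·[k]×²:
    [+0.94708 +0.06084 +0.31517]
    [-0.19076 +0.89635 +0.40021]
    [-0.25815 -0.43916 +0.86052]
t = (0.2175, -0.3775, 1.3162) m
M0: Pc = R·M0+t = (+0.16211, -0.30956, +1.30489); u = 850.1·(+0.16211)/1.30489 + 302.6 = 408.2103, v = 576.5·(-0.30956)/1.30489 + 248.3 = 111.5382
M1: Pc = R·M1+t = (+0.28050, -0.33340, +1.27262); u = 850.1·(+0.28050)/1.27262 + 302.6 = 489.9688, v = 576.5·(-0.33340)/1.27262 + 248.3 = 97.2684
M2: Pc = R·M2+t = (+0.27289, -0.44544, +1.32751); u = 850.1·(+0.27289)/1.32751 + 302.6 = 477.3509, v = 576.5·(-0.44544)/1.32751 + 248.3 = 54.8565
M3: Pc = R·M3+t = (+0.15450, -0.42160, +1.35978); u = 850.1·(+0.15450)/1.35978 + 302.6 = 399.1924, v = 576.5·(-0.42160)/1.35978 + 248.3 = 69.5567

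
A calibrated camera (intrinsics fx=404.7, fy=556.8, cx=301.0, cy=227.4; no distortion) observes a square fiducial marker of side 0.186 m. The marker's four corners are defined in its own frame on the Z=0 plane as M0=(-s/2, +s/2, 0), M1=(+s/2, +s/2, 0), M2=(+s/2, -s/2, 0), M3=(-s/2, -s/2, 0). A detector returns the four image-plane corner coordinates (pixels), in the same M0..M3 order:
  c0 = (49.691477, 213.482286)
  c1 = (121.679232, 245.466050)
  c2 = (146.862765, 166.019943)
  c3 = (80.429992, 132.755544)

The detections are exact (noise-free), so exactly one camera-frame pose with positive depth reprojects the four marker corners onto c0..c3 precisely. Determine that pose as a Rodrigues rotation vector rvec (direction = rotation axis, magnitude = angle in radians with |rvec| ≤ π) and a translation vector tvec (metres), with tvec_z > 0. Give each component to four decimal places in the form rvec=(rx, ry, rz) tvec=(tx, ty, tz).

Intrinsics K: fx=404.7, fy=556.8, cx=301.0, cy=227.4
Marker side s = 0.186 m; corners in marker frame (Z=0):
  M0 = (-0.0930, +0.0930, 0)
  M1 = (+0.0930, +0.0930, 0)
  M2 = (+0.0930, -0.0930, 0)
  M3 = (-0.0930, -0.0930, 0)
Detected image corners:
  c0 = (49.691477, 213.482286) px
  c1 = (121.679232, 245.466050) px
  c2 = (146.862765, 166.019943) px
  c3 = (80.429992, 132.755544) px
Planar DLT: solve 8×8 A·h = b for H (H[2,2]=1):
  H  [+394.02638 -183.97342 +100.83221]
  H  [+218.08473 +365.95859 +188.50311]
  H  [+0.22476 -0.34071 +1.00000]
B = K⁻¹H; ‖b₁‖=0.889279, ‖b₂‖=0.889279; λ = 2/(‖b₁‖+‖b₂‖) = 1.124507, sign → tz>0 ⇒ λ=+1.124507
r₁ = λ·B[:,0] = (+0.90686,+0.33722,+0.25275); r₂ = λ·B[:,1] = (-0.22623,+0.89556,-0.38313)
r₃ = r₁×r₂ = (-0.35555,+0.29027,+0.88844); SVD([r₁ r₂ r₃]) → R = UVᵀ:
  R  [+0.90686 -0.22623 -0.35555]
  R  [+0.33722 +0.89556 +0.29027]
  R  [+0.25275 -0.38313 +0.88844]
t = (-0.55619, -0.07856, +1.12451) m
tr R = 2.690864; θ = arccos((tr R − 1)/2) = 0.563423 rad = 32.282°
axis k = ((R−Rᵀ)₃₂, (R−Rᵀ)₁₃, (R−Rᵀ)₂₁) / (2 sinθ) = (-0.630431, -0.569481, +0.527492)
rvec = θ·k = (-0.355199, -0.320859, +0.297201)

rvec=(-0.3552, -0.3209, 0.2972) tvec=(-0.5562, -0.0786, 1.1245)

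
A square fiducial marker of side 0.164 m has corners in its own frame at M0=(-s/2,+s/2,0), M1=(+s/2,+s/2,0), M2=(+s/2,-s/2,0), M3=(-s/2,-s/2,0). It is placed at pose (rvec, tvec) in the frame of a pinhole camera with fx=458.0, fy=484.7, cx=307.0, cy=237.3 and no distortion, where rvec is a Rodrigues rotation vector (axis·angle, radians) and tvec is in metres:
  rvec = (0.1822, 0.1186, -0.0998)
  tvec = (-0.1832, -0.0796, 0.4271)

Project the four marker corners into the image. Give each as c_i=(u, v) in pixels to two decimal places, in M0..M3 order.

c0=(48.26, 245.74) c1=(207.98, 229.90) c2=(180.48, 36.07) c3=(11.30, 62.49)

Intrinsics K: fx=458.0, fy=484.7, cx=307.0, cy=237.3
Marker side s = 0.164 m; corners in marker frame (Z=0):
  M0 = (-0.0820, +0.0820, 0)
  M1 = (+0.0820, +0.0820, 0)
  M2 = (+0.0820, -0.0820, 0)
  M3 = (-0.0820, -0.0820, 0)
rvec = (0.1822, 0.1186, -0.0998), |rvec| = θ = 0.23921 rad = 13.706°
Rodrigues: sinθ=0.23694, 1−cosθ=0.02848; R = I + sinθ·[k]× + (1−cosθ)·[k]×²:
    [+0.98804 +0.10960 +0.10842]
    [-0.08810 +0.97852 -0.18636]
    [-0.12652 +0.17458 +0.97648]
t = (-0.1832, -0.0796, 0.4271) m
M0: Pc = R·M0+t = (-0.25523, +0.00786, +0.45179); u = 458.0·(-0.25523)/0.45179 + 307.0 = 48.2597, v = 484.7·(+0.00786)/0.45179 + 237.3 = 245.7358
M1: Pc = R·M1+t = (-0.09319, -0.00659, +0.43104); u = 458.0·(-0.09319)/0.43104 + 307.0 = 207.9784, v = 484.7·(-0.00659)/0.43104 + 237.3 = 229.8952
M2: Pc = R·M2+t = (-0.11117, -0.16706, +0.40241); u = 458.0·(-0.11117)/0.40241 + 307.0 = 180.4751, v = 484.7·(-0.16706)/0.40241 + 237.3 = 36.0738
M3: Pc = R·M3+t = (-0.27321, -0.15261, +0.42316); u = 458.0·(-0.27321)/0.42316 + 307.0 = 11.2985, v = 484.7·(-0.15261)/0.42316 + 237.3 = 62.4900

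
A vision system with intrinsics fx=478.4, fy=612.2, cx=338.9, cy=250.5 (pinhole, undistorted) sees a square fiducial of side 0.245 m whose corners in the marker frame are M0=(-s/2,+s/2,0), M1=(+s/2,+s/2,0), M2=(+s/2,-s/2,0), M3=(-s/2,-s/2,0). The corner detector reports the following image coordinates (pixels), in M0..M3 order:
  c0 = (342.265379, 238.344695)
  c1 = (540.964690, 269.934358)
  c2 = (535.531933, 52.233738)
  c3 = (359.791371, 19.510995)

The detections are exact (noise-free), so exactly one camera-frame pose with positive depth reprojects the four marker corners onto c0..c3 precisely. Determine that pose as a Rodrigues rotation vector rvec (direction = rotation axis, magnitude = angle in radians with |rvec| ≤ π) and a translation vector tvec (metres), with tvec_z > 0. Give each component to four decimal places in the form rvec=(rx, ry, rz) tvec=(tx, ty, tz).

rvec=(-0.3072, -0.0766, 0.1123) tvec=(0.1375, -0.1124, 0.6146)

Intrinsics K: fx=478.4, fy=612.2, cx=338.9, cy=250.5
Marker side s = 0.245 m; corners in marker frame (Z=0):
  M0 = (-0.1225, +0.1225, 0)
  M1 = (+0.1225, +0.1225, 0)
  M2 = (+0.1225, -0.1225, 0)
  M3 = (-0.1225, -0.1225, 0)
Detected image corners:
  c0 = (342.265379, 238.344695) px
  c1 = (540.964690, 269.934358) px
  c2 = (535.531933, 52.233738) px
  c3 = (359.791371, 19.510995) px
Planar DLT: solve 8×8 A·h = b for H (H[2,2]=1):
  H  [+803.31697 -245.33581 +445.90601]
  H  [+145.09086 +818.72226 +138.54131]
  H  [+0.09448 -0.49748 +1.00000]
B = K⁻¹H; ‖b₁‖=1.627144, ‖b₂‖=1.627144; λ = 2/(‖b₁‖+‖b₂‖) = 0.614574, sign → tz>0 ⇒ λ=+0.614574
r₁ = λ·B[:,0] = (+0.99084,+0.12189,+0.05806); r₂ = λ·B[:,1] = (-0.09858,+0.94700,-0.30574)
r₃ = r₁×r₂ = (-0.09225,+0.29721,+0.95034); SVD([r₁ r₂ r₃]) → R = UVᵀ:
  R  [+0.99084 -0.09858 -0.09225]
  R  [+0.12189 +0.94700 +0.29721]
  R  [+0.05806 -0.30574 +0.95034]
t = (+0.13746, -0.11239, +0.61457) m
tr R = 2.888185; θ = arccos((tr R − 1)/2) = 0.335965 rad = 19.249°
axis k = ((R−Rᵀ)₃₂, (R−Rᵀ)₁₃, (R−Rᵀ)₂₁) / (2 sinθ) = (-0.914448, -0.227978, +0.334382)
rvec = θ·k = (-0.307222, -0.076593, +0.112341)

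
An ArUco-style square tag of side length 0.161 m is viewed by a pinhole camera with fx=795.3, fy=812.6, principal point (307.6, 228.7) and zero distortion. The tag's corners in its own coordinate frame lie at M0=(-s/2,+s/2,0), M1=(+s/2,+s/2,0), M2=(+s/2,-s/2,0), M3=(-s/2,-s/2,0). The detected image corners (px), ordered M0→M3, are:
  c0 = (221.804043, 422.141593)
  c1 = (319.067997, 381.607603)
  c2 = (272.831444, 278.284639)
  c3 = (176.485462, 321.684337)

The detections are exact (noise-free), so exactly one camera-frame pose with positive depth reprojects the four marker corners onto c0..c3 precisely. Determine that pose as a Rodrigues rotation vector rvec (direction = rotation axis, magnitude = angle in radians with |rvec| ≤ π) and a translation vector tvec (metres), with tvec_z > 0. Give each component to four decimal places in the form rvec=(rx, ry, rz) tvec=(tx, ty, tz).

rvec=(0.0644, 0.1872, -0.4237) tvec=(-0.0888, 0.1756, 1.1640)

Intrinsics K: fx=795.3, fy=812.6, cx=307.6, cy=228.7
Marker side s = 0.161 m; corners in marker frame (Z=0):
  M0 = (-0.0805, +0.0805, 0)
  M1 = (+0.0805, +0.0805, 0)
  M2 = (+0.0805, -0.0805, 0)
  M3 = (-0.0805, -0.0805, 0)
Detected image corners:
  c0 = (221.804043, 422.141593) px
  c1 = (319.067997, 381.607603) px
  c2 = (272.831444, 278.284639) px
  c3 = (176.485462, 321.684337) px
Planar DLT: solve 8×8 A·h = b for H (H[2,2]=1):
  H  [+560.05646 +289.20714 +246.93498]
  H  [-319.08566 +639.70282 +351.29221]
  H  [-0.16652 +0.01985 +1.00000]
B = K⁻¹H; ‖b₁‖=0.859114, ‖b₂‖=0.859114; λ = 2/(‖b₁‖+‖b₂‖) = 1.163990, sign → tz>0 ⇒ λ=+1.163990
r₁ = λ·B[:,0] = (+0.89466,-0.40252,-0.19383); r₂ = λ·B[:,1] = (+0.41435,+0.90983,+0.02310)
r₃ = r₁×r₂ = (+0.16705,-0.10098,+0.98076); SVD([r₁ r₂ r₃]) → R = UVᵀ:
  R  [+0.89466 +0.41435 +0.16705]
  R  [-0.40252 +0.90983 -0.10098]
  R  [-0.19383 +0.02310 +0.98076]
t = (-0.08879, +0.17560, +1.16399) m
tr R = 2.785248; θ = arccos((tr R − 1)/2) = 0.467663 rad = 26.795°
axis k = ((R−Rᵀ)₃₂, (R−Rᵀ)₁₃, (R−Rᵀ)₂₁) / (2 sinθ) = (+0.137618, +0.400260, -0.906010)
rvec = θ·k = (+0.064359, +0.187187, -0.423708)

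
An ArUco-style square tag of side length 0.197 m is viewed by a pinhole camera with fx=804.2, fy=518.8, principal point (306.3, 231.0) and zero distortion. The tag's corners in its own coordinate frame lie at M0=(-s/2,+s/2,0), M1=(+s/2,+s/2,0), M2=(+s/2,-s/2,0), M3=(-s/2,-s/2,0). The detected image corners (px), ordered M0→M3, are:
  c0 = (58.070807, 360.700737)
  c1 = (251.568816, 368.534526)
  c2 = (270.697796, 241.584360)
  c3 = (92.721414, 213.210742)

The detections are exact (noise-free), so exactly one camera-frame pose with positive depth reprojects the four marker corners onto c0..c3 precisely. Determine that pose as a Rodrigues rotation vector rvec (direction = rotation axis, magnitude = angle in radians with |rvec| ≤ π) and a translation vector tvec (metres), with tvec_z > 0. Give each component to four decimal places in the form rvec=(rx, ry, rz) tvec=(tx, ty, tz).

Intrinsics K: fx=804.2, fy=518.8, cx=306.3, cy=231.0
Marker side s = 0.197 m; corners in marker frame (Z=0):
  M0 = (-0.0985, +0.0985, 0)
  M1 = (+0.0985, +0.0985, 0)
  M2 = (+0.0985, -0.0985, 0)
  M3 = (-0.0985, -0.0985, 0)
Detected image corners:
  c0 = (58.070807, 360.700737) px
  c1 = (251.568816, 368.534526) px
  c2 = (270.697796, 241.584360) px
  c3 = (92.721414, 213.210742) px
Planar DLT: solve 8×8 A·h = b for H (H[2,2]=1):
  H  [+1076.32790 -185.26791 +175.99563]
  H  [+330.43416 +601.17588 +294.63773]
  H  [+0.80050 -0.30831 +1.00000]
B = K⁻¹H; ‖b₁‖=1.337005, ‖b₂‖=1.337005; λ = 2/(‖b₁‖+‖b₂‖) = 0.747940, sign → tz>0 ⇒ λ=+0.747940
r₁ = λ·B[:,0] = (+0.77299,+0.20979,+0.59873); r₂ = λ·B[:,1] = (-0.08448,+0.96938,-0.23060)
r₃ = r₁×r₂ = (-0.62877,+0.12767,+0.76704); SVD([r₁ r₂ r₃]) → R = UVᵀ:
  R  [+0.77299 -0.08448 -0.62877]
  R  [+0.20979 +0.96938 +0.12767]
  R  [+0.59873 -0.23060 +0.76704]
t = (-0.12119, +0.09174, +0.74794) m
tr R = 2.509407; θ = arccos((tr R − 1)/2) = 0.715594 rad = 41.001°
axis k = ((R−Rᵀ)₃₂, (R−Rᵀ)₁₃, (R−Rᵀ)₂₁) / (2 sinθ) = (-0.273043, -0.935495, +0.224267)
rvec = θ·k = (-0.195388, -0.669435, +0.160485)

rvec=(-0.1954, -0.6694, 0.1605) tvec=(-0.1212, 0.0917, 0.7479)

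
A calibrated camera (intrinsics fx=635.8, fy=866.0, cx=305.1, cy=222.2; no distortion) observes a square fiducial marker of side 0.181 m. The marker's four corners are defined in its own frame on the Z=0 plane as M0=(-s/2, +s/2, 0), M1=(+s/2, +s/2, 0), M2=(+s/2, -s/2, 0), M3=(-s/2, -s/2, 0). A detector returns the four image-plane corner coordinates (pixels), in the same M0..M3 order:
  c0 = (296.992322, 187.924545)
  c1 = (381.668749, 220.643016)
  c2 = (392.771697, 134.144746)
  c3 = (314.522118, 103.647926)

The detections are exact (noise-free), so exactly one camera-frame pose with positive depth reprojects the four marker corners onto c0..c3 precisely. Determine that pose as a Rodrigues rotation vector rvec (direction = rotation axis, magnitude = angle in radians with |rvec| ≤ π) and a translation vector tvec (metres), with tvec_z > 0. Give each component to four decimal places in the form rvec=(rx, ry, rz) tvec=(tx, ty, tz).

rvec=(-0.6221, -0.1083, 0.2594) tvec=(0.0892, -0.0977, 1.3590)

Intrinsics K: fx=635.8, fy=866.0, cx=305.1, cy=222.2
Marker side s = 0.181 m; corners in marker frame (Z=0):
  M0 = (-0.0905, +0.0905, 0)
  M1 = (+0.0905, +0.0905, 0)
  M2 = (+0.0905, -0.0905, 0)
  M3 = (-0.0905, -0.0905, 0)
Detected image corners:
  c0 = (296.992322, 187.924545) px
  c1 = (381.668749, 220.643016) px
  c2 = (392.771697, 134.144746) px
  c3 = (314.522118, 103.647926) px
Planar DLT: solve 8×8 A·h = b for H (H[2,2]=1):
  H  [+455.10098 -229.08811 +346.83011]
  H  [+177.05724 +401.79962 +159.94079]
  H  [+0.01652 -0.43297 +1.00000]
B = K⁻¹H; ‖b₁‖=0.735820, ‖b₂‖=0.735820; λ = 2/(‖b₁‖+‖b₂‖) = 1.359029, sign → tz>0 ⇒ λ=+1.359029
r₁ = λ·B[:,0] = (+0.96201,+0.27210,+0.02245); r₂ = λ·B[:,1] = (-0.20732,+0.78153,-0.58842)
r₃ = r₁×r₂ = (-0.17766,+0.56141,+0.80825); SVD([r₁ r₂ r₃]) → R = UVᵀ:
  R  [+0.96201 -0.20732 -0.17766]
  R  [+0.27210 +0.78153 +0.56141]
  R  [+0.02245 -0.58842 +0.80825]
t = (+0.08920, -0.09770, +1.35903) m
tr R = 2.551782; θ = arccos((tr R − 1)/2) = 0.682670 rad = 39.114°
axis k = ((R−Rᵀ)₃₂, (R−Rᵀ)₁₃, (R−Rᵀ)₂₁) / (2 sinθ) = (-0.911303, -0.158599, +0.379964)
rvec = θ·k = (-0.622120, -0.108271, +0.259390)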